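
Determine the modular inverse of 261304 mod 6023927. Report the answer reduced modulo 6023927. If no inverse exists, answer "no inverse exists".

gcd(6023927, 261304) by repeated division:
6023927 = 23*261304 + 13935
261304 = 18*13935 + 10474
13935 = 1*10474 + 3461
10474 = 3*3461 + 91
3461 = 38*91 + 3
91 = 30*3 + 1
3 = 3*1 + 0
gcd = 1, so the inverse exists. Back-substitute:
1 = 91 − 30·3
1 = −30·3461 + 1141·91
1 = 1141·10474 − 3453·3461
1 = −3453·13935 + 4594·10474
1 = 4594·261304 − 86145·13935
1 = −86145·6023927 + 1985929·261304
So 261304·1985929 ≡ 1 (mod 6023927).

1985929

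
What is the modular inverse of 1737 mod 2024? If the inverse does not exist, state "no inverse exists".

gcd(2024, 1737) by repeated division:
2024 = 1×1737 + 287
1737 = 6×287 + 15
287 = 19×15 + 2
15 = 7×2 + 1
2 = 2×1 + 0
The gcd is 1. Working backward:
1 = 15 − 7·2
1 = −7·287 + 134·15
1 = 134·1737 − 811·287
1 = −811·2024 + 945·1737
So 1737·945 ≡ 1 (mod 2024).

945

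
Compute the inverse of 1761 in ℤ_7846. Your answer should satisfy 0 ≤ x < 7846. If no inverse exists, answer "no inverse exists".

5997

gcd(7846, 1761) by repeated division:
7846 = 4·1761 + 802
1761 = 2·802 + 157
802 = 5·157 + 17
157 = 9·17 + 4
17 = 4·4 + 1
4 = 4·1 + 0
Since gcd(1761, 7846) = 1, back-substitute to write 1 as a combination:
1 = 17 − 4·4
1 = −4·157 + 37·17
1 = 37·802 − 189·157
1 = −189·1761 + 415·802
1 = 415·7846 − 1849·1761
Hence 1761⁻¹ ≡ -1849 ≡ 5997 (mod 7846).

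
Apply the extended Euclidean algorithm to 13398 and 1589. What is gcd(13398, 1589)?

7

Repeated division:
13398 = 8×1589 + 686
1589 = 2×686 + 217
686 = 3×217 + 35
217 = 6×35 + 7
35 = 5×7 + 0
gcd(13398, 1589) = 7.
Express as a combination:
7 = 217 − 6·35
7 = −6·686 + 19·217
7 = 19·1589 − 44·686
7 = −44·13398 + 371·1589
So 7 = (-44)·13398 + (371)·1589.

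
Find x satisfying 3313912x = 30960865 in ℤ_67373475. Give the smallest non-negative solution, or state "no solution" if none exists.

First find gcd(3313912, 67373475):
67373475 = 20*3313912 + 1095235
3313912 = 3*1095235 + 28207
1095235 = 38*28207 + 23369
28207 = 1*23369 + 4838
23369 = 4*4838 + 4017
4838 = 1*4017 + 821
4017 = 4*821 + 733
821 = 1*733 + 88
733 = 8*88 + 29
88 = 3*29 + 1
29 = 29*1 + 0
gcd = 1, so a unique solution mod 67373475 exists.
Back-substitute for the Bézout coefficients:
1 = 88 − 3·29
1 = −3·733 + 25·88
1 = 25·821 − 28·733
1 = −28·4017 + 137·821
1 = 137·4838 − 165·4017
1 = −165·23369 + 797·4838
1 = 797·28207 − 962·23369
1 = −962·1095235 + 37353·28207
1 = 37353·3313912 − 113021·1095235
1 = −113021·67373475 + 2297773·3313912
So 3313912·(2297773) ≡ 1 (mod 67373475), giving 3313912⁻¹ ≡ 2297773.
x ≡ 3313912⁻¹·30960865 ≡ 2297773·30960865 ≡ 39931645 (mod 67373475).

39931645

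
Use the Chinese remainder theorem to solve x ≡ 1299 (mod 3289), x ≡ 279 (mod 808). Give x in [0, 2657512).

2040479

Write x = 1299 + 3289·k. Then 3289·k ≡ 279 − 1299 ≡ 596 (mod 808).
Need 3289⁻¹ mod 808. Extended Euclid on (808, 57):
808 = 14·57 + 10
57 = 5·10 + 7
10 = 1·7 + 3
7 = 2·3 + 1
3 = 3·1 + 0
Back-substitute:
1 = 7 − 2·3
1 = −2·10 + 3·7
1 = 3·57 − 17·10
1 = −17·808 + 241·57
3289⁻¹ ≡ 241 (mod 808), so k ≡ 241·596 ≡ 620 (mod 808).
x = 1299 + 3289·620 = 2040479.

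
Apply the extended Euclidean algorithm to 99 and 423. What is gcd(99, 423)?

9

Repeated division:
423 = 4·99 + 27
99 = 3·27 + 18
27 = 1·18 + 9
18 = 2·9 + 0
gcd(99, 423) = 9.
Working backward:
9 = 27 − 18
9 = −99 + 4·27
9 = 4·423 − 17·99
So 9 = (4)·423 + (-17)·99.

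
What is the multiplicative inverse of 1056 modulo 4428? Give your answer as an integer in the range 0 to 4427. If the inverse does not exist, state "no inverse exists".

Euclidean algorithm on 4428, 1056:
4428 = 4×1056 + 204
1056 = 5×204 + 36
204 = 5×36 + 24
36 = 1×24 + 12
24 = 2×12 + 0
Since gcd = 12 > 1, 1056 is not a unit mod 4428.

no inverse exists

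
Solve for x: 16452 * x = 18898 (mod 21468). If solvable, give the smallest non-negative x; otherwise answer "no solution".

gcd(16452, 21468):
21468 = 1·16452 + 5016
16452 = 3·5016 + 1404
5016 = 3·1404 + 804
1404 = 1·804 + 600
804 = 1·600 + 204
600 = 2·204 + 192
204 = 1·192 + 12
192 = 16·12 + 0
gcd = 12, but 12 ∤ 18898, so the congruence has no solution.

no solution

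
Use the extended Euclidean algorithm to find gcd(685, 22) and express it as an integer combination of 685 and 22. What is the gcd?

Repeated division:
685 = 31·22 + 3
22 = 7·3 + 1
3 = 3·1 + 0
gcd(685, 22) = 1.
Back-substituting:
1 = 22 − 7·3
1 = −7·685 + 218·22
So 1 = (-7)·685 + (218)·22.

1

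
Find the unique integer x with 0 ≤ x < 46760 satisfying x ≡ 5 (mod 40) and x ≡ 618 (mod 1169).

4125

Write x = 5 + 40·k. Then 40·k ≡ 618 − 5 ≡ 613 (mod 1169).
Need 40⁻¹ mod 1169. Extended Euclid on (1169, 40):
1169 = 29·40 + 9
40 = 4·9 + 4
9 = 2·4 + 1
4 = 4·1 + 0
Back-substitute:
1 = 9 − 2·4
1 = −2·40 + 9·9
1 = 9·1169 − 263·40
40⁻¹ ≡ 906 (mod 1169), so k ≡ 906·613 ≡ 103 (mod 1169).
x = 5 + 40·103 = 4125.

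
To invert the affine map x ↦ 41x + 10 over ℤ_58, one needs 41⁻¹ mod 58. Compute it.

17

Run Euclid on (58, 41):
58 = 1×41 + 17
41 = 2×17 + 7
17 = 2×7 + 3
7 = 2×3 + 1
3 = 3×1 + 0
gcd = 1, so the inverse exists. Back-substitute:
1 = 7 − 2·3
1 = −2·17 + 5·7
1 = 5·41 − 12·17
1 = −12·58 + 17·41
So 41·17 ≡ 1 (mod 58).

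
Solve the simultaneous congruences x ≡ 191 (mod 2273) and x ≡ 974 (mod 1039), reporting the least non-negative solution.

Write x = 191 + 2273·k. Then 2273·k ≡ 974 − 191 ≡ 783 (mod 1039).
Need 2273⁻¹ mod 1039. Extended Euclid on (1039, 195):
1039 = 5×195 + 64
195 = 3×64 + 3
64 = 21×3 + 1
3 = 3×1 + 0
Back-substitute:
1 = 64 − 21·3
1 = −21·195 + 64·64
1 = 64·1039 − 341·195
2273⁻¹ ≡ 698 (mod 1039), so k ≡ 698·783 ≡ 20 (mod 1039).
x = 191 + 2273·20 = 45651.

45651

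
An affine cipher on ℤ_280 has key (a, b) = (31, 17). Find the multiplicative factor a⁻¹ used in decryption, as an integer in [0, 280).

271

Apply the Euclidean algorithm to 280 and 31:
280 = 9·31 + 1
31 = 31·1 + 0
gcd = 1, so the inverse exists. Back-substitute:
1 = 280 − 9·31
Thus 31·(-9) ≡ 1 (mod 280); reducing, -9 mod 280 = 271.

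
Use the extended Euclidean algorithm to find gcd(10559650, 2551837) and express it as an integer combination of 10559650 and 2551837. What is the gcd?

1

Euclidean algorithm:
10559650 = 4*2551837 + 352302
2551837 = 7*352302 + 85723
352302 = 4*85723 + 9410
85723 = 9*9410 + 1033
9410 = 9*1033 + 113
1033 = 9*113 + 16
113 = 7*16 + 1
16 = 16*1 + 0
gcd(10559650, 2551837) = 1.
Back-substituting:
1 = 113 − 7·16
1 = −7·1033 + 64·113
1 = 64·9410 − 583·1033
1 = −583·85723 + 5311·9410
1 = 5311·352302 − 21827·85723
1 = −21827·2551837 + 158100·352302
1 = 158100·10559650 − 654227·2551837
So 1 = (158100)·10559650 + (-654227)·2551837.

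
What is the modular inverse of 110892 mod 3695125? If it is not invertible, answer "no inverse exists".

gcd(3695125, 110892) by repeated division:
3695125 = 33×110892 + 35689
110892 = 3×35689 + 3825
35689 = 9×3825 + 1264
3825 = 3×1264 + 33
1264 = 38×33 + 10
33 = 3×10 + 3
10 = 3×3 + 1
3 = 3×1 + 0
gcd = 1, so the inverse exists. Back-substitute:
1 = 10 − 3·3
1 = −3·33 + 10·10
1 = 10·1264 − 383·33
1 = −383·3825 + 1159·1264
1 = 1159·35689 − 10814·3825
1 = −10814·110892 + 33601·35689
1 = 33601·3695125 − 1119647·110892
Hence 110892⁻¹ ≡ -1119647 ≡ 2575478 (mod 3695125).

2575478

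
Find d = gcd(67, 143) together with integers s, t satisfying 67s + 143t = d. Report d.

1

Apply Euclid's algorithm to 143 and 67:
143 = 2·67 + 9
67 = 7·9 + 4
9 = 2·4 + 1
4 = 4·1 + 0
gcd(67, 143) = 1.
Back-substituting:
1 = 9 − 2·4
1 = −2·67 + 15·9
1 = 15·143 − 32·67
So 1 = (15)·143 + (-32)·67.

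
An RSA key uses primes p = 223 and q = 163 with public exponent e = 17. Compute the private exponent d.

φ(n) = (p−1)(q−1) = 222·162 = 35964.
Need d with 17·d ≡ 1 (mod 35964). Apply the extended Euclidean algorithm:
35964 = 2115*17 + 9
17 = 1*9 + 8
9 = 1*8 + 1
8 = 8*1 + 0
Back-substitute:
1 = 9 − 8
1 = −17 + 2·9
1 = 2·35964 − 4231·17
So 17·(-4231) ≡ 1 (mod 35964), hence d ≡ -4231 ≡ 31733 (mod 35964).

31733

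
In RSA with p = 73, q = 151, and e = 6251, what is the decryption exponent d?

φ(n) = (p−1)(q−1) = 72·150 = 10800.
Need d with 6251·d ≡ 1 (mod 10800). Apply the extended Euclidean algorithm:
10800 = 1*6251 + 4549
6251 = 1*4549 + 1702
4549 = 2*1702 + 1145
1702 = 1*1145 + 557
1145 = 2*557 + 31
557 = 17*31 + 30
31 = 1*30 + 1
30 = 30*1 + 0
Back-substitute:
1 = 31 − 30
1 = −557 + 18·31
1 = 18·1145 − 37·557
1 = −37·1702 + 55·1145
1 = 55·4549 − 147·1702
1 = −147·6251 + 202·4549
1 = 202·10800 − 349·6251
So 6251·(-349) ≡ 1 (mod 10800), hence d ≡ -349 ≡ 10451 (mod 10800).

10451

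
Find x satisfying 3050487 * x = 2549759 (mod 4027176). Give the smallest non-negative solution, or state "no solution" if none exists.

no solution

gcd(3050487, 4027176):
4027176 = 1·3050487 + 976689
3050487 = 3·976689 + 120420
976689 = 8·120420 + 13329
120420 = 9·13329 + 459
13329 = 29·459 + 18
459 = 25·18 + 9
18 = 2·9 + 0
gcd = 9, but 9 ∤ 2549759, so the congruence has no solution.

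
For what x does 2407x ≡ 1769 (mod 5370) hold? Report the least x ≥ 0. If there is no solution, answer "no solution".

1877

First find gcd(2407, 5370):
5370 = 2×2407 + 556
2407 = 4×556 + 183
556 = 3×183 + 7
183 = 26×7 + 1
7 = 7×1 + 0
gcd = 1, so a unique solution mod 5370 exists.
Back-substitute for the Bézout coefficients:
1 = 183 − 26·7
1 = −26·556 + 79·183
1 = 79·2407 − 342·556
1 = −342·5370 + 763·2407
So 2407·(763) ≡ 1 (mod 5370), giving 2407⁻¹ ≡ 763.
x ≡ 2407⁻¹·1769 ≡ 763·1769 ≡ 1877 (mod 5370).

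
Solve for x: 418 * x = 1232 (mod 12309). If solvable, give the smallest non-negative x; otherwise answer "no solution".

533

First find gcd(418, 12309):
12309 = 29·418 + 187
418 = 2·187 + 44
187 = 4·44 + 11
44 = 4·11 + 0
gcd = 11 and 11 | 1232, so solutions exist. Divide through by 11: 38x ≡ 112 (mod 1119).
Now find 38⁻¹ mod 1119:
1119 = 29*38 + 17
38 = 2*17 + 4
17 = 4*4 + 1
4 = 4*1 + 0
Back-substitute:
1 = 17 − 4·4
1 = −4·38 + 9·17
1 = 9·1119 − 265·38
So 38·(-265) ≡ 1 (mod 1119), i.e. 38⁻¹ ≡ 854.
Then x ≡ 854·112 ≡ 533 (mod 1119); the smallest non-negative solution is x = 533.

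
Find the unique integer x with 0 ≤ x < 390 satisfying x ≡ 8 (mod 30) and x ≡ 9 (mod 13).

Write x = 8 + 30·k. Then 30·k ≡ 9 − 8 ≡ 1 (mod 13).
Need 30⁻¹ mod 13. Extended Euclid on (13, 4):
13 = 3×4 + 1
4 = 4×1 + 0
Back-substitute:
1 = 13 − 3·4
30⁻¹ ≡ 10 (mod 13), so k ≡ 10·1 ≡ 10 (mod 13).
x = 8 + 30·10 = 308.

308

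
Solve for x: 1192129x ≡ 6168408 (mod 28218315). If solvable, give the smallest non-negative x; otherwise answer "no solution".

First find gcd(1192129, 28218315):
28218315 = 23*1192129 + 799348
1192129 = 1*799348 + 392781
799348 = 2*392781 + 13786
392781 = 28*13786 + 6773
13786 = 2*6773 + 240
6773 = 28*240 + 53
240 = 4*53 + 28
53 = 1*28 + 25
28 = 1*25 + 3
25 = 8*3 + 1
3 = 3*1 + 0
gcd = 1, so a unique solution mod 28218315 exists.
Back-substitute for the Bézout coefficients:
1 = 25 − 8·3
1 = −8·28 + 9·25
1 = 9·53 − 17·28
1 = −17·240 + 77·53
1 = 77·6773 − 2173·240
1 = −2173·13786 + 4423·6773
1 = 4423·392781 − 126017·13786
1 = −126017·799348 + 256457·392781
1 = 256457·1192129 − 382474·799348
1 = −382474·28218315 + 9053359·1192129
So 1192129·(9053359) ≡ 1 (mod 28218315), giving 1192129⁻¹ ≡ 9053359.
x ≡ 1192129⁻¹·6168408 ≡ 9053359·6168408 ≡ 4802967 (mod 28218315).

4802967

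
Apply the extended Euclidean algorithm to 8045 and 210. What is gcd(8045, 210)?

Euclidean algorithm:
8045 = 38×210 + 65
210 = 3×65 + 15
65 = 4×15 + 5
15 = 3×5 + 0
gcd(8045, 210) = 5.
Working backward:
5 = 65 − 4·15
5 = −4·210 + 13·65
5 = 13·8045 − 498·210
So 5 = (13)·8045 + (-498)·210.

5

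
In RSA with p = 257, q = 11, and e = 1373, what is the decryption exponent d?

757

φ(n) = (p−1)(q−1) = 256·10 = 2560.
Need d with 1373·d ≡ 1 (mod 2560). Apply the extended Euclidean algorithm:
2560 = 1·1373 + 1187
1373 = 1·1187 + 186
1187 = 6·186 + 71
186 = 2·71 + 44
71 = 1·44 + 27
44 = 1·27 + 17
27 = 1·17 + 10
17 = 1·10 + 7
10 = 1·7 + 3
7 = 2·3 + 1
3 = 3·1 + 0
Back-substitute:
1 = 7 − 2·3
1 = −2·10 + 3·7
1 = 3·17 − 5·10
1 = −5·27 + 8·17
1 = 8·44 − 13·27
1 = −13·71 + 21·44
1 = 21·186 − 55·71
1 = −55·1187 + 351·186
1 = 351·1373 − 406·1187
1 = −406·2560 + 757·1373
So 1373·757 ≡ 1 (mod 2560), hence d = 757.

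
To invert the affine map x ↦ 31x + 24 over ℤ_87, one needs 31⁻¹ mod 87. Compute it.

73

gcd(87, 31) by repeated division:
87 = 2·31 + 25
31 = 1·25 + 6
25 = 4·6 + 1
6 = 6·1 + 0
gcd = 1, so the inverse exists. Back-substitute:
1 = 25 − 4·6
1 = −4·31 + 5·25
1 = 5·87 − 14·31
Hence 31⁻¹ ≡ -14 ≡ 73 (mod 87).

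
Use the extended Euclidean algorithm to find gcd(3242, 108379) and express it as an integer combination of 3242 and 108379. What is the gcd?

1

Euclidean algorithm:
108379 = 33·3242 + 1393
3242 = 2·1393 + 456
1393 = 3·456 + 25
456 = 18·25 + 6
25 = 4·6 + 1
6 = 6·1 + 0
gcd(3242, 108379) = 1.
Express as a combination:
1 = 25 − 4·6
1 = −4·456 + 73·25
1 = 73·1393 − 223·456
1 = −223·3242 + 519·1393
1 = 519·108379 − 17350·3242
So 1 = (519)·108379 + (-17350)·3242.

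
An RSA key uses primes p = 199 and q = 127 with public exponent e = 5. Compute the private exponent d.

14969

φ(n) = (p−1)(q−1) = 198·126 = 24948.
Need d with 5·d ≡ 1 (mod 24948). Apply the extended Euclidean algorithm:
24948 = 4989·5 + 3
5 = 1·3 + 2
3 = 1·2 + 1
2 = 2·1 + 0
Back-substitute:
1 = 3 − 2
1 = −5 + 2·3
1 = 2·24948 − 9979·5
So 5·(-9979) ≡ 1 (mod 24948), hence d ≡ -9979 ≡ 14969 (mod 24948).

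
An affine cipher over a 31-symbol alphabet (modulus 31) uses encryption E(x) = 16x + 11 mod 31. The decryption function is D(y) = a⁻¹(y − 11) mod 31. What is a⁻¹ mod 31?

2

Run Euclid on (31, 16):
31 = 1·16 + 15
16 = 1·15 + 1
15 = 15·1 + 0
The gcd is 1. Working backward:
1 = 16 − 15
1 = −31 + 2·16
So 16·2 ≡ 1 (mod 31).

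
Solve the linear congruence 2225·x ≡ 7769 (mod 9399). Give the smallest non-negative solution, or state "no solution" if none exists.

First find gcd(2225, 9399):
9399 = 4×2225 + 499
2225 = 4×499 + 229
499 = 2×229 + 41
229 = 5×41 + 24
41 = 1×24 + 17
24 = 1×17 + 7
17 = 2×7 + 3
7 = 2×3 + 1
3 = 3×1 + 0
gcd = 1, so a unique solution mod 9399 exists.
Back-substitute for the Bézout coefficients:
1 = 7 − 2·3
1 = −2·17 + 5·7
1 = 5·24 − 7·17
1 = −7·41 + 12·24
1 = 12·229 − 67·41
1 = −67·499 + 146·229
1 = 146·2225 − 651·499
1 = −651·9399 + 2750·2225
So 2225·(2750) ≡ 1 (mod 9399), giving 2225⁻¹ ≡ 2750.
x ≡ 2225⁻¹·7769 ≡ 2750·7769 ≡ 823 (mod 9399).

823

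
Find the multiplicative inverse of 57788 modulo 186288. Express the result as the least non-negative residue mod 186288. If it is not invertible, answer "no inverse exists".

Compute gcd(57788, 186288):
186288 = 3×57788 + 12924
57788 = 4×12924 + 6092
12924 = 2×6092 + 740
6092 = 8×740 + 172
740 = 4×172 + 52
172 = 3×52 + 16
52 = 3×16 + 4
16 = 4×4 + 0
gcd(57788, 186288) = 4 ≠ 1, so 57788 has no multiplicative inverse modulo 186288.

no inverse exists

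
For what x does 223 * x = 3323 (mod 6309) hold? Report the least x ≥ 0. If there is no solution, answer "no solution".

First find gcd(223, 6309):
6309 = 28*223 + 65
223 = 3*65 + 28
65 = 2*28 + 9
28 = 3*9 + 1
9 = 9*1 + 0
gcd = 1, so a unique solution mod 6309 exists.
Back-substitute for the Bézout coefficients:
1 = 28 − 3·9
1 = −3·65 + 7·28
1 = 7·223 − 24·65
1 = −24·6309 + 679·223
So 223·(679) ≡ 1 (mod 6309), giving 223⁻¹ ≡ 679.
x ≡ 223⁻¹·3323 ≡ 679·3323 ≡ 4004 (mod 6309).

4004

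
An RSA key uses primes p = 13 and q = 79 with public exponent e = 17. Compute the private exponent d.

φ(n) = (p−1)(q−1) = 12·78 = 936.
Need d with 17·d ≡ 1 (mod 936). Apply the extended Euclidean algorithm:
936 = 55×17 + 1
17 = 17×1 + 0
Back-substitute:
1 = 936 − 55·17
So 17·(-55) ≡ 1 (mod 936), hence d ≡ -55 ≡ 881 (mod 936).

881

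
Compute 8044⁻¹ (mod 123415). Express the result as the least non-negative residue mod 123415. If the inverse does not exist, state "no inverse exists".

57519

Run Euclid on (123415, 8044):
123415 = 15·8044 + 2755
8044 = 2·2755 + 2534
2755 = 1·2534 + 221
2534 = 11·221 + 103
221 = 2·103 + 15
103 = 6·15 + 13
15 = 1·13 + 2
13 = 6·2 + 1
2 = 2·1 + 0
Since gcd(8044, 123415) = 1, back-substitute to write 1 as a combination:
1 = 13 − 6·2
1 = −6·15 + 7·13
1 = 7·103 − 48·15
1 = −48·221 + 103·103
1 = 103·2534 − 1181·221
1 = −1181·2755 + 1284·2534
1 = 1284·8044 − 3749·2755
1 = −3749·123415 + 57519·8044
So 8044·57519 ≡ 1 (mod 123415).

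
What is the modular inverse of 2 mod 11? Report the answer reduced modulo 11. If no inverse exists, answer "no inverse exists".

gcd(11, 2) by repeated division:
11 = 5*2 + 1
2 = 2*1 + 0
The gcd is 1. Working backward:
1 = 11 − 5·2
So 2·(-5) ≡ 1 (mod 11), and -5 ≡ 6 (mod 11).

6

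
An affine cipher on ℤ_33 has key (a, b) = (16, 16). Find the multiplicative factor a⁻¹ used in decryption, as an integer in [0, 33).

Apply the Euclidean algorithm to 33 and 16:
33 = 2*16 + 1
16 = 16*1 + 0
Since gcd(16, 33) = 1, back-substitute to write 1 as a combination:
1 = 33 − 2·16
Hence 16⁻¹ ≡ -2 ≡ 31 (mod 33).

31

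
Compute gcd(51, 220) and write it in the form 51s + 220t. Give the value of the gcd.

Apply Euclid's algorithm to 220 and 51:
220 = 4*51 + 16
51 = 3*16 + 3
16 = 5*3 + 1
3 = 3*1 + 0
gcd(51, 220) = 1.
Express as a combination:
1 = 16 − 5·3
1 = −5·51 + 16·16
1 = 16·220 − 69·51
So 1 = (16)·220 + (-69)·51.

1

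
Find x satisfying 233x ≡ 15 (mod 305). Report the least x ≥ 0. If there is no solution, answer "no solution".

165

First find gcd(233, 305):
305 = 1·233 + 72
233 = 3·72 + 17
72 = 4·17 + 4
17 = 4·4 + 1
4 = 4·1 + 0
gcd = 1, so a unique solution mod 305 exists.
Back-substitute for the Bézout coefficients:
1 = 17 − 4·4
1 = −4·72 + 17·17
1 = 17·233 − 55·72
1 = −55·305 + 72·233
So 233·(72) ≡ 1 (mod 305), giving 233⁻¹ ≡ 72.
x ≡ 233⁻¹·15 ≡ 72·15 ≡ 165 (mod 305).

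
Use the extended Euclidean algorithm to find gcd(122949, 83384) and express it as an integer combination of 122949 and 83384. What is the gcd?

Euclidean algorithm:
122949 = 1·83384 + 39565
83384 = 2·39565 + 4254
39565 = 9·4254 + 1279
4254 = 3·1279 + 417
1279 = 3·417 + 28
417 = 14·28 + 25
28 = 1·25 + 3
25 = 8·3 + 1
3 = 3·1 + 0
gcd(122949, 83384) = 1.
Back-substituting:
1 = 25 − 8·3
1 = −8·28 + 9·25
1 = 9·417 − 134·28
1 = −134·1279 + 411·417
1 = 411·4254 − 1367·1279
1 = −1367·39565 + 12714·4254
1 = 12714·83384 − 26795·39565
1 = −26795·122949 + 39509·83384
So 1 = (-26795)·122949 + (39509)·83384.

1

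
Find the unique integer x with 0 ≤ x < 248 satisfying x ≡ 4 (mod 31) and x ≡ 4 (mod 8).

Write x = 4 + 31·k. Then 31·k ≡ 4 − 4 ≡ 0 (mod 8).
Need 31⁻¹ mod 8. Extended Euclid on (8, 7):
8 = 1·7 + 1
7 = 7·1 + 0
Back-substitute:
1 = 8 − 7
31⁻¹ ≡ 7 (mod 8), so k ≡ 7·0 ≡ 0 (mod 8).
x = 4 + 31·0 = 4.

4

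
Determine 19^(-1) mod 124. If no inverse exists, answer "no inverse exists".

111

gcd(124, 19) by repeated division:
124 = 6*19 + 10
19 = 1*10 + 9
10 = 1*9 + 1
9 = 9*1 + 0
The gcd is 1. Working backward:
1 = 10 − 9
1 = −19 + 2·10
1 = 2·124 − 13·19
Hence 19⁻¹ ≡ -13 ≡ 111 (mod 124).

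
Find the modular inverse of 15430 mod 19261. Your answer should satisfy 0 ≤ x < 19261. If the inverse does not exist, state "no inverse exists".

gcd(19261, 15430) by repeated division:
19261 = 1*15430 + 3831
15430 = 4*3831 + 106
3831 = 36*106 + 15
106 = 7*15 + 1
15 = 15*1 + 0
The gcd is 1. Working backward:
1 = 106 − 7·15
1 = −7·3831 + 253·106
1 = 253·15430 − 1019·3831
1 = −1019·19261 + 1272·15430
So 15430·1272 ≡ 1 (mod 19261).

1272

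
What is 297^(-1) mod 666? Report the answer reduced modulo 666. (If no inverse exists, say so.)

Euclidean algorithm on 666, 297:
666 = 2×297 + 72
297 = 4×72 + 9
72 = 8×9 + 0
Since gcd = 9 > 1, 297 is not a unit mod 666.

no inverse exists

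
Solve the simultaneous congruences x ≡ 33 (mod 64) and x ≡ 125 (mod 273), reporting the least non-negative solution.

Write x = 33 + 64·k. Then 64·k ≡ 125 − 33 ≡ 92 (mod 273).
Need 64⁻¹ mod 273. Extended Euclid on (273, 64):
273 = 4·64 + 17
64 = 3·17 + 13
17 = 1·13 + 4
13 = 3·4 + 1
4 = 4·1 + 0
Back-substitute:
1 = 13 − 3·4
1 = −3·17 + 4·13
1 = 4·64 − 15·17
1 = −15·273 + 64·64
64⁻¹ ≡ 64 (mod 273), so k ≡ 64·92 ≡ 155 (mod 273).
x = 33 + 64·155 = 9953.

9953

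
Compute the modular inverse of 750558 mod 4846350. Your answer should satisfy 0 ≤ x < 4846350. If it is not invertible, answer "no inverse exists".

no inverse exists

Compute gcd(750558, 4846350):
4846350 = 6·750558 + 343002
750558 = 2·343002 + 64554
343002 = 5·64554 + 20232
64554 = 3·20232 + 3858
20232 = 5·3858 + 942
3858 = 4·942 + 90
942 = 10·90 + 42
90 = 2·42 + 6
42 = 7·6 + 0
The gcd is 6, not 1, hence no inverse exists.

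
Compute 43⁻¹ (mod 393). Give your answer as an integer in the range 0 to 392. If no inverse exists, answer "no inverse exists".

Extended Euclidean algorithm:
393 = 9*43 + 6
43 = 7*6 + 1
6 = 6*1 + 0
The gcd is 1. Working backward:
1 = 43 − 7·6
1 = −7·393 + 64·43
So 43·64 ≡ 1 (mod 393).

64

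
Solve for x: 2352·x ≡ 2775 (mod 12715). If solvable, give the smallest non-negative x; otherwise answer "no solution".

3780

First find gcd(2352, 12715):
12715 = 5*2352 + 955
2352 = 2*955 + 442
955 = 2*442 + 71
442 = 6*71 + 16
71 = 4*16 + 7
16 = 2*7 + 2
7 = 3*2 + 1
2 = 2*1 + 0
gcd = 1, so a unique solution mod 12715 exists.
Back-substitute for the Bézout coefficients:
1 = 7 − 3·2
1 = −3·16 + 7·7
1 = 7·71 − 31·16
1 = −31·442 + 193·71
1 = 193·955 − 417·442
1 = −417·2352 + 1027·955
1 = 1027·12715 − 5552·2352
So 2352·(-5552) ≡ 1 (mod 12715), giving 2352⁻¹ ≡ 7163.
x ≡ 2352⁻¹·2775 ≡ 7163·2775 ≡ 3780 (mod 12715).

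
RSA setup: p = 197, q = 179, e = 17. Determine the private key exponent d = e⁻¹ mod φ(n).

8209

φ(n) = (p−1)(q−1) = 196·178 = 34888.
Need d with 17·d ≡ 1 (mod 34888). Apply the extended Euclidean algorithm:
34888 = 2052*17 + 4
17 = 4*4 + 1
4 = 4*1 + 0
Back-substitute:
1 = 17 − 4·4
1 = −4·34888 + 8209·17
So 17·8209 ≡ 1 (mod 34888), hence d = 8209.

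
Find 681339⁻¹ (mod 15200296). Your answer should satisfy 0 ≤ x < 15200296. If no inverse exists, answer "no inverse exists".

14203443

Apply the Euclidean algorithm to 15200296 and 681339:
15200296 = 22*681339 + 210838
681339 = 3*210838 + 48825
210838 = 4*48825 + 15538
48825 = 3*15538 + 2211
15538 = 7*2211 + 61
2211 = 36*61 + 15
61 = 4*15 + 1
15 = 15*1 + 0
The gcd is 1. Working backward:
1 = 61 − 4·15
1 = −4·2211 + 145·61
1 = 145·15538 − 1019·2211
1 = −1019·48825 + 3202·15538
1 = 3202·210838 − 13827·48825
1 = −13827·681339 + 44683·210838
1 = 44683·15200296 − 996853·681339
Thus 681339·(-996853) ≡ 1 (mod 15200296); reducing, -996853 mod 15200296 = 14203443.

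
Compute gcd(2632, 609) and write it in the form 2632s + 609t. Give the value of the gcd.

Apply Euclid's algorithm to 2632 and 609:
2632 = 4×609 + 196
609 = 3×196 + 21
196 = 9×21 + 7
21 = 3×7 + 0
gcd(2632, 609) = 7.
Back-substituting:
7 = 196 − 9·21
7 = −9·609 + 28·196
7 = 28·2632 − 121·609
So 7 = (28)·2632 + (-121)·609.

7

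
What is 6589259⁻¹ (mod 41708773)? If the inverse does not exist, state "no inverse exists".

Apply the Euclidean algorithm to 41708773 and 6589259:
41708773 = 6×6589259 + 2173219
6589259 = 3×2173219 + 69602
2173219 = 31×69602 + 15557
69602 = 4×15557 + 7374
15557 = 2×7374 + 809
7374 = 9×809 + 93
809 = 8×93 + 65
93 = 1×65 + 28
65 = 2×28 + 9
28 = 3×9 + 1
9 = 9×1 + 0
The gcd is 1. Working backward:
1 = 28 − 3·9
1 = −3·65 + 7·28
1 = 7·93 − 10·65
1 = −10·809 + 87·93
1 = 87·7374 − 793·809
1 = −793·15557 + 1673·7374
1 = 1673·69602 − 7485·15557
1 = −7485·2173219 + 233708·69602
1 = 233708·6589259 − 708609·2173219
1 = −708609·41708773 + 4485362·6589259
So 6589259·4485362 ≡ 1 (mod 41708773).

4485362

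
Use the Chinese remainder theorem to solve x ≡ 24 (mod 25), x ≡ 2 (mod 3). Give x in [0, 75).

74

Write x = 24 + 25·k. Then 25·k ≡ 2 − 24 ≡ 2 (mod 3).
Need 25⁻¹ mod 3. Extended Euclid on (3, 1):
3 = 3*1 + 0
25⁻¹ ≡ 1 (mod 3), so k ≡ 1·2 ≡ 2 (mod 3).
x = 24 + 25·2 = 74.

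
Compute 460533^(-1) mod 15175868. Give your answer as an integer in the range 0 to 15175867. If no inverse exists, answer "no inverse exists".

Extended Euclidean algorithm:
15175868 = 32×460533 + 438812
460533 = 1×438812 + 21721
438812 = 20×21721 + 4392
21721 = 4×4392 + 4153
4392 = 1×4153 + 239
4153 = 17×239 + 90
239 = 2×90 + 59
90 = 1×59 + 31
59 = 1×31 + 28
31 = 1×28 + 3
28 = 9×3 + 1
3 = 3×1 + 0
gcd = 1, so the inverse exists. Back-substitute:
1 = 28 − 9·3
1 = −9·31 + 10·28
1 = 10·59 − 19·31
1 = −19·90 + 29·59
1 = 29·239 − 77·90
1 = −77·4153 + 1338·239
1 = 1338·4392 − 1415·4153
1 = −1415·21721 + 6998·4392
1 = 6998·438812 − 141375·21721
1 = −141375·460533 + 148373·438812
1 = 148373·15175868 − 4889311·460533
So 460533·(-4889311) ≡ 1 (mod 15175868), and -4889311 ≡ 10286557 (mod 15175868).

10286557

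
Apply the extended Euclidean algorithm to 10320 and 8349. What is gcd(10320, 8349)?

Repeated division:
10320 = 1·8349 + 1971
8349 = 4·1971 + 465
1971 = 4·465 + 111
465 = 4·111 + 21
111 = 5·21 + 6
21 = 3·6 + 3
6 = 2·3 + 0
gcd(10320, 8349) = 3.
Express as a combination:
3 = 21 − 3·6
3 = −3·111 + 16·21
3 = 16·465 − 67·111
3 = −67·1971 + 284·465
3 = 284·8349 − 1203·1971
3 = −1203·10320 + 1487·8349
So 3 = (-1203)·10320 + (1487)·8349.

3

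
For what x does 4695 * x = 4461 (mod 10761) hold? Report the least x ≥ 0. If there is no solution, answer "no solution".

First find gcd(4695, 10761):
10761 = 2*4695 + 1371
4695 = 3*1371 + 582
1371 = 2*582 + 207
582 = 2*207 + 168
207 = 1*168 + 39
168 = 4*39 + 12
39 = 3*12 + 3
12 = 4*3 + 0
gcd = 3 and 3 | 4461, so solutions exist. Divide through by 3: 1565x ≡ 1487 (mod 3587).
Now find 1565⁻¹ mod 3587:
3587 = 2·1565 + 457
1565 = 3·457 + 194
457 = 2·194 + 69
194 = 2·69 + 56
69 = 1·56 + 13
56 = 4·13 + 4
13 = 3·4 + 1
4 = 4·1 + 0
Back-substitute:
1 = 13 − 3·4
1 = −3·56 + 13·13
1 = 13·69 − 16·56
1 = −16·194 + 45·69
1 = 45·457 − 106·194
1 = −106·1565 + 363·457
1 = 363·3587 − 832·1565
So 1565·(-832) ≡ 1 (mod 3587), i.e. 1565⁻¹ ≡ 2755.
Then x ≡ 2755·1487 ≡ 331 (mod 3587); the smallest non-negative solution is x = 331.

331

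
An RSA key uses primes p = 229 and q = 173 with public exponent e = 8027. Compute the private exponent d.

22019

φ(n) = (p−1)(q−1) = 228·172 = 39216.
Need d with 8027·d ≡ 1 (mod 39216). Apply the extended Euclidean algorithm:
39216 = 4*8027 + 7108
8027 = 1*7108 + 919
7108 = 7*919 + 675
919 = 1*675 + 244
675 = 2*244 + 187
244 = 1*187 + 57
187 = 3*57 + 16
57 = 3*16 + 9
16 = 1*9 + 7
9 = 1*7 + 2
7 = 3*2 + 1
2 = 2*1 + 0
Back-substitute:
1 = 7 − 3·2
1 = −3·9 + 4·7
1 = 4·16 − 7·9
1 = −7·57 + 25·16
1 = 25·187 − 82·57
1 = −82·244 + 107·187
1 = 107·675 − 296·244
1 = −296·919 + 403·675
1 = 403·7108 − 3117·919
1 = −3117·8027 + 3520·7108
1 = 3520·39216 − 17197·8027
So 8027·(-17197) ≡ 1 (mod 39216), hence d ≡ -17197 ≡ 22019 (mod 39216).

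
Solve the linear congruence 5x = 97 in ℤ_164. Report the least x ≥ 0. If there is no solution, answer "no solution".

First find gcd(5, 164):
164 = 32·5 + 4
5 = 1·4 + 1
4 = 4·1 + 0
gcd = 1, so a unique solution mod 164 exists.
Back-substitute for the Bézout coefficients:
1 = 5 − 4
1 = −164 + 33·5
So 5·(33) ≡ 1 (mod 164), giving 5⁻¹ ≡ 33.
x ≡ 5⁻¹·97 ≡ 33·97 ≡ 85 (mod 164).

85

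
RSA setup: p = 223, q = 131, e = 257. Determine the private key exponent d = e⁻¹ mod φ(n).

7973

φ(n) = (p−1)(q−1) = 222·130 = 28860.
Need d with 257·d ≡ 1 (mod 28860). Apply the extended Euclidean algorithm:
28860 = 112*257 + 76
257 = 3*76 + 29
76 = 2*29 + 18
29 = 1*18 + 11
18 = 1*11 + 7
11 = 1*7 + 4
7 = 1*4 + 3
4 = 1*3 + 1
3 = 3*1 + 0
Back-substitute:
1 = 4 − 3
1 = −7 + 2·4
1 = 2·11 − 3·7
1 = −3·18 + 5·11
1 = 5·29 − 8·18
1 = −8·76 + 21·29
1 = 21·257 − 71·76
1 = −71·28860 + 7973·257
So 257·7973 ≡ 1 (mod 28860), hence d = 7973.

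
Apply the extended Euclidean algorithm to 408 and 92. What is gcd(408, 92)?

4

Repeated division:
408 = 4·92 + 40
92 = 2·40 + 12
40 = 3·12 + 4
12 = 3·4 + 0
gcd(408, 92) = 4.
Working backward:
4 = 40 − 3·12
4 = −3·92 + 7·40
4 = 7·408 − 31·92
So 4 = (7)·408 + (-31)·92.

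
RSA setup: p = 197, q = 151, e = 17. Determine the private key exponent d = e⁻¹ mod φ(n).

20753

φ(n) = (p−1)(q−1) = 196·150 = 29400.
Need d with 17·d ≡ 1 (mod 29400). Apply the extended Euclidean algorithm:
29400 = 1729*17 + 7
17 = 2*7 + 3
7 = 2*3 + 1
3 = 3*1 + 0
Back-substitute:
1 = 7 − 2·3
1 = −2·17 + 5·7
1 = 5·29400 − 8647·17
So 17·(-8647) ≡ 1 (mod 29400), hence d ≡ -8647 ≡ 20753 (mod 29400).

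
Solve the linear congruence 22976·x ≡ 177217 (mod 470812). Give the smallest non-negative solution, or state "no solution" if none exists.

gcd(22976, 470812):
470812 = 20*22976 + 11292
22976 = 2*11292 + 392
11292 = 28*392 + 316
392 = 1*316 + 76
316 = 4*76 + 12
76 = 6*12 + 4
12 = 3*4 + 0
gcd = 4, but 4 ∤ 177217, so the congruence has no solution.

no solution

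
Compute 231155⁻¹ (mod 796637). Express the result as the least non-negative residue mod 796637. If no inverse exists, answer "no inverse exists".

260205

Extended Euclidean algorithm:
796637 = 3·231155 + 103172
231155 = 2·103172 + 24811
103172 = 4·24811 + 3928
24811 = 6·3928 + 1243
3928 = 3·1243 + 199
1243 = 6·199 + 49
199 = 4·49 + 3
49 = 16·3 + 1
3 = 3·1 + 0
Since gcd(231155, 796637) = 1, back-substitute to write 1 as a combination:
1 = 49 − 16·3
1 = −16·199 + 65·49
1 = 65·1243 − 406·199
1 = −406·3928 + 1283·1243
1 = 1283·24811 − 8104·3928
1 = −8104·103172 + 33699·24811
1 = 33699·231155 − 75502·103172
1 = −75502·796637 + 260205·231155
So 231155·260205 ≡ 1 (mod 796637).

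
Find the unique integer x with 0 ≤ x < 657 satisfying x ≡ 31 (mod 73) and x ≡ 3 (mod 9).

Write x = 31 + 73·k. Then 73·k ≡ 3 − 31 ≡ 8 (mod 9).
Need 73⁻¹ mod 9. Extended Euclid on (9, 1):
9 = 9*1 + 0
73⁻¹ ≡ 1 (mod 9), so k ≡ 1·8 ≡ 8 (mod 9).
x = 31 + 73·8 = 615.

615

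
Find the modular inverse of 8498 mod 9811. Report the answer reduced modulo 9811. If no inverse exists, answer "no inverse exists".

gcd(9811, 8498) by repeated division:
9811 = 1*8498 + 1313
8498 = 6*1313 + 620
1313 = 2*620 + 73
620 = 8*73 + 36
73 = 2*36 + 1
36 = 36*1 + 0
Since gcd(8498, 9811) = 1, back-substitute to write 1 as a combination:
1 = 73 − 2·36
1 = −2·620 + 17·73
1 = 17·1313 − 36·620
1 = −36·8498 + 233·1313
1 = 233·9811 − 269·8498
Thus 8498·(-269) ≡ 1 (mod 9811); reducing, -269 mod 9811 = 9542.

9542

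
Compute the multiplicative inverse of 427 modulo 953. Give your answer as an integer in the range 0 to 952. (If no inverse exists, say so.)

Extended Euclidean algorithm:
953 = 2*427 + 99
427 = 4*99 + 31
99 = 3*31 + 6
31 = 5*6 + 1
6 = 6*1 + 0
The gcd is 1. Working backward:
1 = 31 − 5·6
1 = −5·99 + 16·31
1 = 16·427 − 69·99
1 = −69·953 + 154·427
So 427·154 ≡ 1 (mod 953).

154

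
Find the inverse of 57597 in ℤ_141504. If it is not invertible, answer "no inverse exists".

no inverse exists

Euclidean algorithm on 141504, 57597:
141504 = 2×57597 + 26310
57597 = 2×26310 + 4977
26310 = 5×4977 + 1425
4977 = 3×1425 + 702
1425 = 2×702 + 21
702 = 33×21 + 9
21 = 2×9 + 3
9 = 3×3 + 0
gcd(57597, 141504) = 3 ≠ 1, so 57597 has no multiplicative inverse modulo 141504.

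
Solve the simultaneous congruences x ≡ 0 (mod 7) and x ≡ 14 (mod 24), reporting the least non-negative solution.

Write x = 0 + 7·k. Then 7·k ≡ 14 − 0 ≡ 14 (mod 24).
Need 7⁻¹ mod 24. Extended Euclid on (24, 7):
24 = 3·7 + 3
7 = 2·3 + 1
3 = 3·1 + 0
Back-substitute:
1 = 7 − 2·3
1 = −2·24 + 7·7
7⁻¹ ≡ 7 (mod 24), so k ≡ 7·14 ≡ 2 (mod 24).
x = 0 + 7·2 = 14.

14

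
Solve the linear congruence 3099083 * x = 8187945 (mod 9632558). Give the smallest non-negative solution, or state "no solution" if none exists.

no solution

gcd(3099083, 9632558):
9632558 = 3×3099083 + 335309
3099083 = 9×335309 + 81302
335309 = 4×81302 + 10101
81302 = 8×10101 + 494
10101 = 20×494 + 221
494 = 2×221 + 52
221 = 4×52 + 13
52 = 4×13 + 0
gcd = 13, but 13 ∤ 8187945, so the congruence has no solution.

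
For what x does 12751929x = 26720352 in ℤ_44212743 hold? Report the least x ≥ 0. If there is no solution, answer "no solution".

1128997

First find gcd(12751929, 44212743):
44212743 = 3*12751929 + 5956956
12751929 = 2*5956956 + 838017
5956956 = 7*838017 + 90837
838017 = 9*90837 + 20484
90837 = 4*20484 + 8901
20484 = 2*8901 + 2682
8901 = 3*2682 + 855
2682 = 3*855 + 117
855 = 7*117 + 36
117 = 3*36 + 9
36 = 4*9 + 0
gcd = 9 and 9 | 26720352, so solutions exist. Divide through by 9: 1416881x ≡ 2968928 (mod 4912527).
Now find 1416881⁻¹ mod 4912527:
4912527 = 3*1416881 + 661884
1416881 = 2*661884 + 93113
661884 = 7*93113 + 10093
93113 = 9*10093 + 2276
10093 = 4*2276 + 989
2276 = 2*989 + 298
989 = 3*298 + 95
298 = 3*95 + 13
95 = 7*13 + 4
13 = 3*4 + 1
4 = 4*1 + 0
Back-substitute:
1 = 13 − 3·4
1 = −3·95 + 22·13
1 = 22·298 − 69·95
1 = −69·989 + 229·298
1 = 229·2276 − 527·989
1 = −527·10093 + 2337·2276
1 = 2337·93113 − 21560·10093
1 = −21560·661884 + 153257·93113
1 = 153257·1416881 − 328074·661884
1 = −328074·4912527 + 1137479·1416881
So 1416881⁻¹ ≡ 1137479 (mod 4912527).
Then x ≡ 1137479·2968928 ≡ 1128997 (mod 4912527); the smallest non-negative solution is x = 1128997.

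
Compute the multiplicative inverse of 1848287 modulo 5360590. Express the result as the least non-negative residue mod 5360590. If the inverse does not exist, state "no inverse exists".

2726913

gcd(5360590, 1848287) by repeated division:
5360590 = 2*1848287 + 1664016
1848287 = 1*1664016 + 184271
1664016 = 9*184271 + 5577
184271 = 33*5577 + 230
5577 = 24*230 + 57
230 = 4*57 + 2
57 = 28*2 + 1
2 = 2*1 + 0
The gcd is 1. Working backward:
1 = 57 − 28·2
1 = −28·230 + 113·57
1 = 113·5577 − 2740·230
1 = −2740·184271 + 90533·5577
1 = 90533·1664016 − 817537·184271
1 = −817537·1848287 + 908070·1664016
1 = 908070·5360590 − 2633677·1848287
So 1848287·(-2633677) ≡ 1 (mod 5360590), and -2633677 ≡ 2726913 (mod 5360590).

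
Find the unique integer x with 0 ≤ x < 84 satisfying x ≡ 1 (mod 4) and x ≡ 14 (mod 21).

Write x = 1 + 4·k. Then 4·k ≡ 14 − 1 ≡ 13 (mod 21).
Need 4⁻¹ mod 21. Extended Euclid on (21, 4):
21 = 5×4 + 1
4 = 4×1 + 0
Back-substitute:
1 = 21 − 5·4
4⁻¹ ≡ 16 (mod 21), so k ≡ 16·13 ≡ 19 (mod 21).
x = 1 + 4·19 = 77.

77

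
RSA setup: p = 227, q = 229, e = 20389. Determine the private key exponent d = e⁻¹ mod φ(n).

21613

φ(n) = (p−1)(q−1) = 226·228 = 51528.
Need d with 20389·d ≡ 1 (mod 51528). Apply the extended Euclidean algorithm:
51528 = 2·20389 + 10750
20389 = 1·10750 + 9639
10750 = 1·9639 + 1111
9639 = 8·1111 + 751
1111 = 1·751 + 360
751 = 2·360 + 31
360 = 11·31 + 19
31 = 1·19 + 12
19 = 1·12 + 7
12 = 1·7 + 5
7 = 1·5 + 2
5 = 2·2 + 1
2 = 2·1 + 0
Back-substitute:
1 = 5 − 2·2
1 = −2·7 + 3·5
1 = 3·12 − 5·7
1 = −5·19 + 8·12
1 = 8·31 − 13·19
1 = −13·360 + 151·31
1 = 151·751 − 315·360
1 = −315·1111 + 466·751
1 = 466·9639 − 4043·1111
1 = −4043·10750 + 4509·9639
1 = 4509·20389 − 8552·10750
1 = −8552·51528 + 21613·20389
So 20389·21613 ≡ 1 (mod 51528), hence d = 21613.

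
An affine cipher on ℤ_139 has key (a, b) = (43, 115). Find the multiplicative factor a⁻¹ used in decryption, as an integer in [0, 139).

97

Run Euclid on (139, 43):
139 = 3×43 + 10
43 = 4×10 + 3
10 = 3×3 + 1
3 = 3×1 + 0
Since gcd(43, 139) = 1, back-substitute to write 1 as a combination:
1 = 10 − 3·3
1 = −3·43 + 13·10
1 = 13·139 − 42·43
Hence 43⁻¹ ≡ -42 ≡ 97 (mod 139).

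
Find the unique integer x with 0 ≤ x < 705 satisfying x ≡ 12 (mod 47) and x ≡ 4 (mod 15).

529

Write x = 12 + 47·k. Then 47·k ≡ 4 − 12 ≡ 7 (mod 15).
Need 47⁻¹ mod 15. Extended Euclid on (15, 2):
15 = 7*2 + 1
2 = 2*1 + 0
Back-substitute:
1 = 15 − 7·2
47⁻¹ ≡ 8 (mod 15), so k ≡ 8·7 ≡ 11 (mod 15).
x = 12 + 47·11 = 529.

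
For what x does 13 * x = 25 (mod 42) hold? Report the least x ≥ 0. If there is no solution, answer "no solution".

31

First find gcd(13, 42):
42 = 3×13 + 3
13 = 4×3 + 1
3 = 3×1 + 0
gcd = 1, so a unique solution mod 42 exists.
Back-substitute for the Bézout coefficients:
1 = 13 − 4·3
1 = −4·42 + 13·13
So 13·(13) ≡ 1 (mod 42), giving 13⁻¹ ≡ 13.
x ≡ 13⁻¹·25 ≡ 13·25 ≡ 31 (mod 42).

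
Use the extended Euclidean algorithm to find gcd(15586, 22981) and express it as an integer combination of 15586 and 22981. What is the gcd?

Euclidean algorithm:
22981 = 1*15586 + 7395
15586 = 2*7395 + 796
7395 = 9*796 + 231
796 = 3*231 + 103
231 = 2*103 + 25
103 = 4*25 + 3
25 = 8*3 + 1
3 = 3*1 + 0
gcd(15586, 22981) = 1.
Express as a combination:
1 = 25 − 8·3
1 = −8·103 + 33·25
1 = 33·231 − 74·103
1 = −74·796 + 255·231
1 = 255·7395 − 2369·796
1 = −2369·15586 + 4993·7395
1 = 4993·22981 − 7362·15586
So 1 = (4993)·22981 + (-7362)·15586.

1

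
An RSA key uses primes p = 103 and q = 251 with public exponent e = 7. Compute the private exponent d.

φ(n) = (p−1)(q−1) = 102·250 = 25500.
Need d with 7·d ≡ 1 (mod 25500). Apply the extended Euclidean algorithm:
25500 = 3642*7 + 6
7 = 1*6 + 1
6 = 6*1 + 0
Back-substitute:
1 = 7 − 6
1 = −25500 + 3643·7
So 7·3643 ≡ 1 (mod 25500), hence d = 3643.

3643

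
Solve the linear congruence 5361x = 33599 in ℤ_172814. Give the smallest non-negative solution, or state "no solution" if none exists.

111573

First find gcd(5361, 172814):
172814 = 32×5361 + 1262
5361 = 4×1262 + 313
1262 = 4×313 + 10
313 = 31×10 + 3
10 = 3×3 + 1
3 = 3×1 + 0
gcd = 1, so a unique solution mod 172814 exists.
Back-substitute for the Bézout coefficients:
1 = 10 − 3·3
1 = −3·313 + 94·10
1 = 94·1262 − 379·313
1 = −379·5361 + 1610·1262
1 = 1610·172814 − 51899·5361
So 5361·(-51899) ≡ 1 (mod 172814), giving 5361⁻¹ ≡ 120915.
x ≡ 5361⁻¹·33599 ≡ 120915·33599 ≡ 111573 (mod 172814).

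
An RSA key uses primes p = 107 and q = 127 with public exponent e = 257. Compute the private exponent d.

φ(n) = (p−1)(q−1) = 106·126 = 13356.
Need d with 257·d ≡ 1 (mod 13356). Apply the extended Euclidean algorithm:
13356 = 51*257 + 249
257 = 1*249 + 8
249 = 31*8 + 1
8 = 8*1 + 0
Back-substitute:
1 = 249 − 31·8
1 = −31·257 + 32·249
1 = 32·13356 − 1663·257
So 257·(-1663) ≡ 1 (mod 13356), hence d ≡ -1663 ≡ 11693 (mod 13356).

11693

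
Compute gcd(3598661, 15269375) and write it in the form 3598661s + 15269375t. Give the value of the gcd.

Repeated division:
15269375 = 4×3598661 + 874731
3598661 = 4×874731 + 99737
874731 = 8×99737 + 76835
99737 = 1×76835 + 22902
76835 = 3×22902 + 8129
22902 = 2×8129 + 6644
8129 = 1×6644 + 1485
6644 = 4×1485 + 704
1485 = 2×704 + 77
704 = 9×77 + 11
77 = 7×11 + 0
gcd(3598661, 15269375) = 11.
Working backward:
11 = 704 − 9·77
11 = −9·1485 + 19·704
11 = 19·6644 − 85·1485
11 = −85·8129 + 104·6644
11 = 104·22902 − 293·8129
11 = −293·76835 + 983·22902
11 = 983·99737 − 1276·76835
11 = −1276·874731 + 11191·99737
11 = 11191·3598661 − 46040·874731
11 = −46040·15269375 + 195351·3598661
So 11 = (-46040)·15269375 + (195351)·3598661.

11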